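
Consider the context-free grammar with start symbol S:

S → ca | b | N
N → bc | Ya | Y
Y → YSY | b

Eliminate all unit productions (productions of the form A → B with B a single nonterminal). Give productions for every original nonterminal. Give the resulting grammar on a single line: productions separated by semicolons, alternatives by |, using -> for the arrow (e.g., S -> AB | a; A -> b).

Unit productions: N->Y, S->N.
Unit pairs (A ⇒* B via units): (N,Y), (S,N), (S,Y).
S: inherits non-unit rules of {N, S, Y} → YSY | Ya | b | bc | ca.
N: inherits non-unit rules of {N, Y} → YSY | Ya | b | bc.
Y: inherits non-unit rules of {Y} → YSY | b.

S -> b | Ya | bc | ca | YSY; N -> b | Ya | bc | YSY; Y -> b | YSY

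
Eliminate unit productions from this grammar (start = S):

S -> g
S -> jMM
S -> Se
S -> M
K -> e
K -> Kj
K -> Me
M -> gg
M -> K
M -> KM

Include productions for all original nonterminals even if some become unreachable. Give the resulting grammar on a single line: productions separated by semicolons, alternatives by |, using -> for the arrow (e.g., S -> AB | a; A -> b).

Unit productions: M->K, S->M.
Unit pairs (A ⇒* B via units): (M,K), (S,K), (S,M).
S: inherits non-unit rules of {K, M, S} → KM | Kj | Me | Se | e | g | gg | jMM.
K: inherits non-unit rules of {K} → Kj | Me | e.
M: inherits non-unit rules of {K, M} → KM | Kj | Me | e | gg.

S -> e | g | KM | Kj | Me | Se | gg | jMM; K -> e | Kj | Me; M -> e | KM | Kj | Me | gg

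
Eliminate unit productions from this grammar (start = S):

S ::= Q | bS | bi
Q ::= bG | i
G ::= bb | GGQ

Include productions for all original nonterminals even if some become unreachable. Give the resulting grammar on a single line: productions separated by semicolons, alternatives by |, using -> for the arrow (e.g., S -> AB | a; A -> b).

S -> i | bG | bS | bi; G -> bb | GGQ; Q -> i | bG

Unit productions: S->Q.
Unit pairs (A ⇒* B via units): (S,Q).
S: inherits non-unit rules of {Q, S} → bG | bS | bi | i.
G: inherits non-unit rules of {G} → GGQ | bb.
Q: inherits non-unit rules of {Q} → bG | i.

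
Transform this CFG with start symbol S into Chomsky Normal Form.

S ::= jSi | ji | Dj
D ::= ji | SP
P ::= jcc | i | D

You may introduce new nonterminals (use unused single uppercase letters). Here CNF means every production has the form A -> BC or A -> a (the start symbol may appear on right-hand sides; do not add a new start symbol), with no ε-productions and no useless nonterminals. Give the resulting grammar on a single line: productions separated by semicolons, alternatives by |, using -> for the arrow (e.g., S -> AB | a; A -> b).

S -> AB | AF | DA; A -> j; B -> i; C -> c; D -> AB | SP; E -> CC; F -> SB; P -> i | AB | AE | SP

No ε-productions.
After unit-elimination: S -> Dj | ji | jSi; D -> SP | ji; P -> i | SP | ji | jcc.
TERM: introduce C -> c, B -> i, A -> j and substitute in every rule of length ≥2.
BIN: P -> ACC becomes P -> AE, E -> CC; S -> ASB becomes S -> AF, F -> SB.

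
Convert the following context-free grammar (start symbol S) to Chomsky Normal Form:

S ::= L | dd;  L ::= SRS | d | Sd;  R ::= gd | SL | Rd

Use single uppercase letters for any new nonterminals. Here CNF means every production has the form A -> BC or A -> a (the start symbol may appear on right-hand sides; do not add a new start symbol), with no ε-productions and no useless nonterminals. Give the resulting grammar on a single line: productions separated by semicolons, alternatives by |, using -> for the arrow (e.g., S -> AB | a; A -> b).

No ε-productions.
After unit-elimination: S -> d | Sd | dd | SRS; L -> d | Sd | SRS; R -> Rd | SL | gd.
TERM: introduce A -> d, B -> g and substitute in every rule of length ≥2.
BIN: L -> SRS becomes L -> SC, C -> RS; S -> SRS becomes S -> SD, D -> RS.

S -> d | AA | SA | SD; A -> d; B -> g; C -> RS; D -> RS; L -> d | SA | SC; R -> BA | RA | SL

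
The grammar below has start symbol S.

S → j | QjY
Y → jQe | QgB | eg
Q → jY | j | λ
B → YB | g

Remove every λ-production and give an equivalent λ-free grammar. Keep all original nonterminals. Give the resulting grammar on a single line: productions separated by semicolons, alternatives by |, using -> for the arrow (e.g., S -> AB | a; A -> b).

S -> j | jY | QjY; B -> g | YB; Q -> j | jY; Y -> eg | gB | je | QgB | jQe

Nullable set: {Q}.
S -> QjY: Q nullable, giving QjY | jY.
Drop Q -> λ.
Y -> QgB: Q nullable, giving QgB | gB.
Y -> jQe: Q nullable, giving jQe | je.
Unchanged (no nullable symbols): S -> j; B -> YB; B -> g; Q -> j; Q -> jY; Y -> eg.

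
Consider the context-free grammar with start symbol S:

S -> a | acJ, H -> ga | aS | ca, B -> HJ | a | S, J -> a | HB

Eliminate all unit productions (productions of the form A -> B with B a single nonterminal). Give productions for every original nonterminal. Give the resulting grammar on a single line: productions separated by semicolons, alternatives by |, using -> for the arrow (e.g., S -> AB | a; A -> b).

S -> a | acJ; B -> a | HJ | acJ; H -> aS | ca | ga; J -> a | HB

Unit productions: B->S.
Unit pairs (A ⇒* B via units): (B,S).
S: inherits non-unit rules of {S} → a | acJ.
B: inherits non-unit rules of {B, S} → HJ | a | acJ.
H: inherits non-unit rules of {H} → aS | ca | ga.
J: inherits non-unit rules of {J} → HB | a.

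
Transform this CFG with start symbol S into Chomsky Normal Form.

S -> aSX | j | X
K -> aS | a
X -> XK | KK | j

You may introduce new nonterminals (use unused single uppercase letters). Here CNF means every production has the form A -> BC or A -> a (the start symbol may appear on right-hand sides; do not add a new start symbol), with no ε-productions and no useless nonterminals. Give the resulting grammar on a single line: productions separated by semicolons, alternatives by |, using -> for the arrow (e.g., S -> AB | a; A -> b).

S -> j | AB | KK | XK; A -> a; B -> SX; K -> a | AS; X -> j | KK | XK

No ε-productions.
After unit-elimination: S -> j | KK | XK | aSX; K -> a | aS; X -> j | KK | XK.
TERM: introduce A -> a and substitute in every rule of length ≥2.
BIN: S -> ASX becomes S -> AB, B -> SX.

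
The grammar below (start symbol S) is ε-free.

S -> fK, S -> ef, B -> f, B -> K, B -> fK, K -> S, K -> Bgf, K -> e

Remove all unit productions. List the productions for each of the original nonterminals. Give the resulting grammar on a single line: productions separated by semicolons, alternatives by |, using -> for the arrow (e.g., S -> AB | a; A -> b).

S -> ef | fK; B -> e | f | ef | fK | Bgf; K -> e | ef | fK | Bgf

Unit productions: B->K, K->S.
Unit pairs (A ⇒* B via units): (B,K), (B,S), (K,S).
S: inherits non-unit rules of {S} → ef | fK.
B: inherits non-unit rules of {B, K, S} → Bgf | e | ef | f | fK.
K: inherits non-unit rules of {K, S} → Bgf | e | ef | fK.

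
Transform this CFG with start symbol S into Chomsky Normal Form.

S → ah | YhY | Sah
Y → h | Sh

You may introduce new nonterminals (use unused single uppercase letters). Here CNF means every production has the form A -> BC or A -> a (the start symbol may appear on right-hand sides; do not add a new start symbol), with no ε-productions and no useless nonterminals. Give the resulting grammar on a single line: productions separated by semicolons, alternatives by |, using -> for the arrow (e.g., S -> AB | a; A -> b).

No ε-productions.
No unit productions to eliminate.
TERM: introduce A -> a, B -> h and substitute in every rule of length ≥2.
BIN: S -> SAB becomes S -> SC, C -> AB; S -> YBY becomes S -> YD, D -> BY.

S -> AB | SC | YD; A -> a; B -> h; C -> AB; D -> BY; Y -> h | SB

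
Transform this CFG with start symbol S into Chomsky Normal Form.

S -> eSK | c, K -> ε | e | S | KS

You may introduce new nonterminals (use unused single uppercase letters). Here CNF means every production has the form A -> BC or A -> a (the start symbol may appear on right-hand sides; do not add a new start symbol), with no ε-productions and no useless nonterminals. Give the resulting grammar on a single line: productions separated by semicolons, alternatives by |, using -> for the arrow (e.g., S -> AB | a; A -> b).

Nullable: {K}; after ε-elimination: S -> c | eS | eSK; K -> S | e | KS.
After unit-elimination: S -> c | eS | eSK; K -> c | e | KS | eS | eSK.
TERM: introduce A -> e and substitute in every rule of length ≥2.
BIN: K -> ASK becomes K -> AB, B -> SK; S -> ASK becomes S -> AC, C -> SK.

S -> c | AC | AS; A -> e; B -> SK; C -> SK; K -> c | e | AB | AS | KS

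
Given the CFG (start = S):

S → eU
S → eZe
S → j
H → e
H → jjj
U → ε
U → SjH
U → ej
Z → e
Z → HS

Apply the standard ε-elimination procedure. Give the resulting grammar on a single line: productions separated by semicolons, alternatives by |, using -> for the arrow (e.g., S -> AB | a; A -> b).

S -> e | j | eU | eZe; H -> e | jjj; U -> ej | SjH; Z -> e | HS

Nullable set: {U}.
S -> eU: U nullable, giving e | eU.
Drop U -> ε.
Unchanged (no nullable symbols): S -> eZe; S -> j; H -> e; H -> jjj; U -> SjH; U -> ej; Z -> HS; Z -> e.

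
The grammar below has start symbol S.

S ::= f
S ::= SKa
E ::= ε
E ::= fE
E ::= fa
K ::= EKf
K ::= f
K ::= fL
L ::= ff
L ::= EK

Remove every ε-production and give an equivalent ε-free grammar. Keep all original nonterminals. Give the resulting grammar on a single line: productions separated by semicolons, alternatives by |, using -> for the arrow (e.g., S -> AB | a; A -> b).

Nullable set: {E}.
Drop E -> ε.
E -> fE: E nullable, giving f | fE.
K -> EKf: E nullable, giving EKf | Kf.
L -> EK: E nullable, giving EK | K.
Unchanged (no nullable symbols): S -> SKa; S -> f; E -> fa; K -> f; K -> fL; L -> ff.

S -> f | SKa; E -> f | fE | fa; K -> f | Kf | fL | EKf; L -> K | EK | ff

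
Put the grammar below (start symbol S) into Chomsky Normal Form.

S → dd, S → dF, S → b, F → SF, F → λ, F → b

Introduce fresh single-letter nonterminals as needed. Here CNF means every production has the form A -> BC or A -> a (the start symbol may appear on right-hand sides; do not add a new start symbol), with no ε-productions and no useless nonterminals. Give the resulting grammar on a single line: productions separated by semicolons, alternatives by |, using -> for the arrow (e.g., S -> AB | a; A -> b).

Nullable: {F}; after ε-elimination: S -> b | d | dF | dd; F -> S | b | SF.
After unit-elimination: S -> b | d | dF | dd; F -> b | d | SF | dF | dd.
TERM: introduce A -> d and substitute in every rule of length ≥2.

S -> b | d | AA | AF; A -> d; F -> b | d | AA | AF | SF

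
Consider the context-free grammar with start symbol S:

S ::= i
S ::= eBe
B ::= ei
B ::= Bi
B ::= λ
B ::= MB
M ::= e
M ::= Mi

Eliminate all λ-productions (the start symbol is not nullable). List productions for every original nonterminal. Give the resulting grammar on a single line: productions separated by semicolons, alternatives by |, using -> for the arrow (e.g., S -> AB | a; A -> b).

Nullable set: {B}.
S -> eBe: B nullable, giving eBe | ee.
Drop B -> λ.
B -> Bi: B nullable, giving Bi | i.
B -> MB: B nullable, giving M | MB.
Unchanged (no nullable symbols): S -> i; B -> ei; M -> Mi; M -> e.

S -> i | ee | eBe; B -> M | i | Bi | MB | ei; M -> e | Mi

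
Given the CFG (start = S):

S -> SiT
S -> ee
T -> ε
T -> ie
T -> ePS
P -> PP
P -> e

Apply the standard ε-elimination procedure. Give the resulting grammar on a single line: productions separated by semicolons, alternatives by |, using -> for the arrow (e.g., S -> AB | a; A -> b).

S -> Si | ee | SiT; P -> e | PP; T -> ie | ePS

Nullable set: {T}.
S -> SiT: T nullable, giving Si | SiT.
Drop T -> ε.
Unchanged (no nullable symbols): S -> ee; P -> PP; P -> e; T -> ePS; T -> ie.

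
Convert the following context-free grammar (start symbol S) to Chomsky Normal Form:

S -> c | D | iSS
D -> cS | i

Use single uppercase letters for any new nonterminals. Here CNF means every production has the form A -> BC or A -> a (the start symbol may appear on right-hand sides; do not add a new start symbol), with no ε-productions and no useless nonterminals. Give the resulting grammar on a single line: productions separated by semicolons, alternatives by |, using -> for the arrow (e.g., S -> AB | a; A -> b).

No ε-productions.
After unit-elimination: S -> c | i | cS | iSS; D -> i | cS.
TERM: introduce A -> c, B -> i and substitute in every rule of length ≥2.
BIN: S -> BSS becomes S -> BC, C -> SS.
Drop unreachable/unproductive: D.

S -> c | i | AS | BC; A -> c; B -> i; C -> SS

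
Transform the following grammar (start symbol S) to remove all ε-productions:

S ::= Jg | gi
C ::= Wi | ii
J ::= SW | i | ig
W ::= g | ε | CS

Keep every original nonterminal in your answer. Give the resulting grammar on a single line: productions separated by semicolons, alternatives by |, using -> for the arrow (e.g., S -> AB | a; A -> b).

Nullable set: {W}.
C -> Wi: W nullable, giving Wi | i.
J -> SW: W nullable, giving S | SW.
Drop W -> ε.
Unchanged (no nullable symbols): S -> Jg; S -> gi; C -> ii; J -> i; J -> ig; W -> CS; W -> g.

S -> Jg | gi; C -> i | Wi | ii; J -> S | i | SW | ig; W -> g | CS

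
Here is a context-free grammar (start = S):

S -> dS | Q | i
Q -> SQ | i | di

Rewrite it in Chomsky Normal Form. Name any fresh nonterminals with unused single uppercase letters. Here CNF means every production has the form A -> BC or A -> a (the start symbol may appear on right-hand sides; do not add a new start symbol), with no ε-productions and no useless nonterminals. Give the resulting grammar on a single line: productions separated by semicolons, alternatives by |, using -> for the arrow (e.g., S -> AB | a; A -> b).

No ε-productions.
After unit-elimination: S -> i | SQ | dS | di; Q -> i | SQ | di.
TERM: introduce A -> d, B -> i and substitute in every rule of length ≥2.

S -> i | AB | AS | SQ; A -> d; B -> i; Q -> i | AB | SQ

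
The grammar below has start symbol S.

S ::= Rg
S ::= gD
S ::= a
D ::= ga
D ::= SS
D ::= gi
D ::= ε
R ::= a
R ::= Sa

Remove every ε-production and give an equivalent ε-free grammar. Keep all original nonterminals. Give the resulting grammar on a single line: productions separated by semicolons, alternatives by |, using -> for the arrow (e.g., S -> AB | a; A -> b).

Nullable set: {D}.
S -> gD: D nullable, giving g | gD.
Drop D -> ε.
Unchanged (no nullable symbols): S -> Rg; S -> a; D -> SS; D -> ga; D -> gi; R -> Sa; R -> a.

S -> a | g | Rg | gD; D -> SS | ga | gi; R -> a | Sa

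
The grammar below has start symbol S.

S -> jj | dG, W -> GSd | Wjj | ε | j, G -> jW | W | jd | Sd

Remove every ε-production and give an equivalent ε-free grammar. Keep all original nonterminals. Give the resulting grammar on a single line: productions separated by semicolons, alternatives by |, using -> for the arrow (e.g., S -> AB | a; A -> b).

S -> d | dG | jj; G -> W | j | Sd | jW | jd; W -> j | Sd | jj | GSd | Wjj

Nullable set: {G, W}.
S -> dG: G nullable, giving d | dG.
G -> W: W nullable, giving W.
G -> jW: W nullable, giving j | jW.
Drop W -> ε.
W -> GSd: G nullable, giving GSd | Sd.
W -> Wjj: W nullable, giving Wjj | jj.
Unchanged (no nullable symbols): S -> jj; G -> Sd; G -> jd; W -> j.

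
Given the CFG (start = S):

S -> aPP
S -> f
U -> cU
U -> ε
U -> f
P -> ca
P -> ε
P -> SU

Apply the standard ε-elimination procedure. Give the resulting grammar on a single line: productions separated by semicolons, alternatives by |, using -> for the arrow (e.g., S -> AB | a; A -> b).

S -> a | f | aP | aPP; P -> S | SU | ca; U -> c | f | cU

Nullable set: {P, U}.
S -> aPP: P, P nullable, giving a | aP | aPP.
Drop P -> ε.
P -> SU: U nullable, giving S | SU.
Drop U -> ε.
U -> cU: U nullable, giving c | cU.
Unchanged (no nullable symbols): S -> f; P -> ca; U -> f.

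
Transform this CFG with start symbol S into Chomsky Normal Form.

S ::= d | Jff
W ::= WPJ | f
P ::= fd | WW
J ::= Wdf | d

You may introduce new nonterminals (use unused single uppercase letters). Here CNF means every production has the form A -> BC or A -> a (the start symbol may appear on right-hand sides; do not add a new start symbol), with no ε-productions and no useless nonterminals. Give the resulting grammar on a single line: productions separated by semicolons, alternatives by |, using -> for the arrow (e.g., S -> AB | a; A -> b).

S -> d | JD; A -> d; B -> f; C -> AB; D -> BB; E -> PJ; J -> d | WC; P -> BA | WW; W -> f | WE

No ε-productions.
No unit productions to eliminate.
TERM: introduce A -> d, B -> f and substitute in every rule of length ≥2.
BIN: J -> WAB becomes J -> WC, C -> AB; S -> JBB becomes S -> JD, D -> BB; W -> WPJ becomes W -> WE, E -> PJ.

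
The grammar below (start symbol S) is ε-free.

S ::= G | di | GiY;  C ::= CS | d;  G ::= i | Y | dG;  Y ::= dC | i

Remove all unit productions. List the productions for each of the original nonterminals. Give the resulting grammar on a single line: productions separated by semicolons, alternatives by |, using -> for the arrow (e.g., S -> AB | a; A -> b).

Unit productions: G->Y, S->G.
Unit pairs (A ⇒* B via units): (G,Y), (S,G), (S,Y).
S: inherits non-unit rules of {G, S, Y} → GiY | dC | dG | di | i.
C: inherits non-unit rules of {C} → CS | d.
G: inherits non-unit rules of {G, Y} → dC | dG | i.
Y: inherits non-unit rules of {Y} → dC | i.

S -> i | dC | dG | di | GiY; C -> d | CS; G -> i | dC | dG; Y -> i | dC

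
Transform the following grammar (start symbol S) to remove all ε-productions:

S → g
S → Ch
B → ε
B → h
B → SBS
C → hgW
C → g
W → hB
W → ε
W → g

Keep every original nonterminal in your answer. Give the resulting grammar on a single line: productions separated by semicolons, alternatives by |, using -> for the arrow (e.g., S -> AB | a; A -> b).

Nullable set: {B, W}.
Drop B -> ε.
B -> SBS: B nullable, giving SBS | SS.
C -> hgW: W nullable, giving hg | hgW.
Drop W -> ε.
W -> hB: B nullable, giving h | hB.
Unchanged (no nullable symbols): S -> Ch; S -> g; B -> h; C -> g; W -> g.

S -> g | Ch; B -> h | SS | SBS; C -> g | hg | hgW; W -> g | h | hB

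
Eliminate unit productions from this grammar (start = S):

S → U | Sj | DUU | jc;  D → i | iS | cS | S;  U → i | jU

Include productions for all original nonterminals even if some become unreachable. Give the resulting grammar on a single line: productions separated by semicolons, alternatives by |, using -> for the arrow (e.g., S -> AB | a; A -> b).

Unit productions: D->S, S->U.
Unit pairs (A ⇒* B via units): (D,S), (D,U), (S,U).
S: inherits non-unit rules of {S, U} → DUU | Sj | i | jU | jc.
D: inherits non-unit rules of {D, S, U} → DUU | Sj | cS | i | iS | jU | jc.
U: inherits non-unit rules of {U} → i | jU.

S -> i | Sj | jU | jc | DUU; D -> i | Sj | cS | iS | jU | jc | DUU; U -> i | jU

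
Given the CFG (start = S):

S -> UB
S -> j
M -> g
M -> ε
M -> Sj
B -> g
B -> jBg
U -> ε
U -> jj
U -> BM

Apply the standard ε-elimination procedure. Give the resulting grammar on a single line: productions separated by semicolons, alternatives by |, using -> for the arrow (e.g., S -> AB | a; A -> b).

Nullable set: {M, U}.
S -> UB: U nullable, giving B | UB.
Drop M -> ε.
Drop U -> ε.
U -> BM: M nullable, giving B | BM.
Unchanged (no nullable symbols): S -> j; B -> g; B -> jBg; M -> Sj; M -> g; U -> jj.

S -> B | j | UB; B -> g | jBg; M -> g | Sj; U -> B | BM | jj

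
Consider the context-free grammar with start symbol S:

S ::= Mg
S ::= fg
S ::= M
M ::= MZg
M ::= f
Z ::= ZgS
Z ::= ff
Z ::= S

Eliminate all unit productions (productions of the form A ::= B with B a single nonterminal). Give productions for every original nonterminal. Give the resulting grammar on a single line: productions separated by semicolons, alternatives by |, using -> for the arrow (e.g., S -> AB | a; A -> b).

Unit productions: S->M, Z->S.
Unit pairs (A ⇒* B via units): (S,M), (Z,M), (Z,S).
S: inherits non-unit rules of {M, S} → MZg | Mg | f | fg.
M: inherits non-unit rules of {M} → MZg | f.
Z: inherits non-unit rules of {M, S, Z} → MZg | Mg | ZgS | f | ff | fg.

S -> f | Mg | fg | MZg; M -> f | MZg; Z -> f | Mg | ff | fg | MZg | ZgS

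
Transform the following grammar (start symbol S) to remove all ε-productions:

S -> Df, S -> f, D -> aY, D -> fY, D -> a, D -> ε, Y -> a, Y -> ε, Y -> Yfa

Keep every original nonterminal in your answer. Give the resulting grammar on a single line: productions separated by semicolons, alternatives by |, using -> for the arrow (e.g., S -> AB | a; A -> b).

S -> f | Df; D -> a | f | aY | fY; Y -> a | fa | Yfa

Nullable set: {D, Y}.
S -> Df: D nullable, giving Df | f.
Drop D -> ε.
D -> aY: Y nullable, giving a | aY.
D -> fY: Y nullable, giving f | fY.
Drop Y -> ε.
Y -> Yfa: Y nullable, giving Yfa | fa.
Unchanged (no nullable symbols): S -> f; D -> a; Y -> a.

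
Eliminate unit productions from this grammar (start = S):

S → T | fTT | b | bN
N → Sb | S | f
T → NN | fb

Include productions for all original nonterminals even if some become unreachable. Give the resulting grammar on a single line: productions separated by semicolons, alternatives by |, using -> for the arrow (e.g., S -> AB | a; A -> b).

Unit productions: N->S, S->T.
Unit pairs (A ⇒* B via units): (N,S), (N,T), (S,T).
S: inherits non-unit rules of {S, T} → NN | b | bN | fTT | fb.
N: inherits non-unit rules of {N, S, T} → NN | Sb | b | bN | f | fTT | fb.
T: inherits non-unit rules of {T} → NN | fb.

S -> b | NN | bN | fb | fTT; N -> b | f | NN | Sb | bN | fb | fTT; T -> NN | fb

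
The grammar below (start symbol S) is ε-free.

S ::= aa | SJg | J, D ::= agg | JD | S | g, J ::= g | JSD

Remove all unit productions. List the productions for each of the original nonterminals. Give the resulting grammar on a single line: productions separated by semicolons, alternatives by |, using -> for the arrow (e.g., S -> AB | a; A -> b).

S -> g | aa | JSD | SJg; D -> g | JD | aa | JSD | SJg | agg; J -> g | JSD

Unit productions: D->S, S->J.
Unit pairs (A ⇒* B via units): (D,J), (D,S), (S,J).
S: inherits non-unit rules of {J, S} → JSD | SJg | aa | g.
D: inherits non-unit rules of {D, J, S} → JD | JSD | SJg | aa | agg | g.
J: inherits non-unit rules of {J} → JSD | g.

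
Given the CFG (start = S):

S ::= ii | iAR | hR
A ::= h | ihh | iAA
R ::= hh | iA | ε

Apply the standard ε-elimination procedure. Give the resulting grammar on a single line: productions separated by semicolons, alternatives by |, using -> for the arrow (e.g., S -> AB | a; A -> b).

Nullable set: {R}.
S -> hR: R nullable, giving h | hR.
S -> iAR: R nullable, giving iA | iAR.
Drop R -> ε.
Unchanged (no nullable symbols): S -> ii; A -> h; A -> iAA; A -> ihh; R -> hh; R -> iA.

S -> h | hR | iA | ii | iAR; A -> h | iAA | ihh; R -> hh | iA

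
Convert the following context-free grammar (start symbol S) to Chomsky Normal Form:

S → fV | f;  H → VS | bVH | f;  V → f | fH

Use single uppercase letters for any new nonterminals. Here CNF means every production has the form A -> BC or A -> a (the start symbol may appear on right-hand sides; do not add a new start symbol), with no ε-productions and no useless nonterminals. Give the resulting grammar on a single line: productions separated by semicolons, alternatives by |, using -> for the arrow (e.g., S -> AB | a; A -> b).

S -> f | BV; A -> b; B -> f; C -> VH; H -> f | AC | VS; V -> f | BH

No ε-productions.
No unit productions to eliminate.
TERM: introduce A -> b, B -> f and substitute in every rule of length ≥2.
BIN: H -> AVH becomes H -> AC, C -> VH.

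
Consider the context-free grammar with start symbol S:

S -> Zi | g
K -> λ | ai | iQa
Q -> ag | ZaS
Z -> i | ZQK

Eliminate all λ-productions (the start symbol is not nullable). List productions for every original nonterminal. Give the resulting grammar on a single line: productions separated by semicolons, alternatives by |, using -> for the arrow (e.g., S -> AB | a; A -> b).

S -> g | Zi; K -> ai | iQa; Q -> ag | ZaS; Z -> i | ZQ | ZQK

Nullable set: {K}.
Drop K -> λ.
Z -> ZQK: K nullable, giving ZQ | ZQK.
Unchanged (no nullable symbols): S -> Zi; S -> g; K -> ai; K -> iQa; Q -> ZaS; Q -> ag; Z -> i.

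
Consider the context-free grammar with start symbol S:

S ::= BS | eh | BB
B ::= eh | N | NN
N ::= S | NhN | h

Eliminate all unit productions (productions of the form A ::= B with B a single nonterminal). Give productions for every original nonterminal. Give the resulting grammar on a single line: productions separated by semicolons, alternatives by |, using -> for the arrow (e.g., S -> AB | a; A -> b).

S -> BB | BS | eh; B -> h | BB | BS | NN | eh | NhN; N -> h | BB | BS | eh | NhN

Unit productions: B->N, N->S.
Unit pairs (A ⇒* B via units): (B,N), (B,S), (N,S).
S: inherits non-unit rules of {S} → BB | BS | eh.
B: inherits non-unit rules of {B, N, S} → BB | BS | NN | NhN | eh | h.
N: inherits non-unit rules of {N, S} → BB | BS | NhN | eh | h.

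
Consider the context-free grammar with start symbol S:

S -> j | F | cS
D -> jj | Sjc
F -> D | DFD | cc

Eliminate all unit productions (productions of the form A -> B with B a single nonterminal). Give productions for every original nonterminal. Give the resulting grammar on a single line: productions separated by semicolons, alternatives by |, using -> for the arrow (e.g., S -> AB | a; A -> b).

Unit productions: F->D, S->F.
Unit pairs (A ⇒* B via units): (F,D), (S,D), (S,F).
S: inherits non-unit rules of {D, F, S} → DFD | Sjc | cS | cc | j | jj.
D: inherits non-unit rules of {D} → Sjc | jj.
F: inherits non-unit rules of {D, F} → DFD | Sjc | cc | jj.

S -> j | cS | cc | jj | DFD | Sjc; D -> jj | Sjc; F -> cc | jj | DFD | Sjc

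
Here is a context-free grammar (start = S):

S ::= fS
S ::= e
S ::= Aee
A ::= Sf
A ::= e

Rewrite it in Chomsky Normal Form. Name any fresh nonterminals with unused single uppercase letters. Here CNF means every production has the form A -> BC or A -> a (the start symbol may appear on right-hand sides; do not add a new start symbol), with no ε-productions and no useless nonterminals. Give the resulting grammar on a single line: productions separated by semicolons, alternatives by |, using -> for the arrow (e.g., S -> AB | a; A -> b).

S -> e | AD | BS; A -> e | SB; B -> f; C -> e; D -> CC

No ε-productions.
No unit productions to eliminate.
TERM: introduce C -> e, B -> f and substitute in every rule of length ≥2.
BIN: S -> ACC becomes S -> AD, D -> CC.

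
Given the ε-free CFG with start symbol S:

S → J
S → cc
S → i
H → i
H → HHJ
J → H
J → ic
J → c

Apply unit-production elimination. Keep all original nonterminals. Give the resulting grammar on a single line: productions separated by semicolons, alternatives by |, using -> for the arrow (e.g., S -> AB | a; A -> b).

S -> c | i | cc | ic | HHJ; H -> i | HHJ; J -> c | i | ic | HHJ

Unit productions: J->H, S->J.
Unit pairs (A ⇒* B via units): (J,H), (S,H), (S,J).
S: inherits non-unit rules of {H, J, S} → HHJ | c | cc | i | ic.
H: inherits non-unit rules of {H} → HHJ | i.
J: inherits non-unit rules of {H, J} → HHJ | c | i | ic.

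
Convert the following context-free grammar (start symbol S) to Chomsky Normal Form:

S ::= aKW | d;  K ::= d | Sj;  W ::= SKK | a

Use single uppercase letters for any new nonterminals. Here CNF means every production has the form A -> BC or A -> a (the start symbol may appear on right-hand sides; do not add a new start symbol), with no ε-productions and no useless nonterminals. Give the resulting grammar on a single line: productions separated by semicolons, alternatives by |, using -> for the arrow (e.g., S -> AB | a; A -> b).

S -> d | BC; A -> j; B -> a; C -> KW; D -> KK; K -> d | SA; W -> a | SD

No ε-productions.
No unit productions to eliminate.
TERM: introduce B -> a, A -> j and substitute in every rule of length ≥2.
BIN: S -> BKW becomes S -> BC, C -> KW; W -> SKK becomes W -> SD, D -> KK.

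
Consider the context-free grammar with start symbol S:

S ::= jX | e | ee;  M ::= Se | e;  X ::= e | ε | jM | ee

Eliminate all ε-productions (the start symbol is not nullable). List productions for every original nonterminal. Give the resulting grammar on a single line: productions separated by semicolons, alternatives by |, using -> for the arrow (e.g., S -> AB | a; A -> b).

S -> e | j | ee | jX; M -> e | Se; X -> e | ee | jM

Nullable set: {X}.
S -> jX: X nullable, giving j | jX.
Drop X -> ε.
Unchanged (no nullable symbols): S -> e; S -> ee; M -> Se; M -> e; X -> e; X -> ee; X -> jM.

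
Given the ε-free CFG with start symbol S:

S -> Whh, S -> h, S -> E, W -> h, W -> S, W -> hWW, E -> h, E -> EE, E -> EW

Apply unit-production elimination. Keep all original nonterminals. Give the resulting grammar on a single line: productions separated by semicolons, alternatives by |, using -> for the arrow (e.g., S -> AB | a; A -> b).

S -> h | EE | EW | Whh; E -> h | EE | EW; W -> h | EE | EW | Whh | hWW

Unit productions: S->E, W->S.
Unit pairs (A ⇒* B via units): (S,E), (W,E), (W,S).
S: inherits non-unit rules of {E, S} → EE | EW | Whh | h.
E: inherits non-unit rules of {E} → EE | EW | h.
W: inherits non-unit rules of {E, S, W} → EE | EW | Whh | h | hWW.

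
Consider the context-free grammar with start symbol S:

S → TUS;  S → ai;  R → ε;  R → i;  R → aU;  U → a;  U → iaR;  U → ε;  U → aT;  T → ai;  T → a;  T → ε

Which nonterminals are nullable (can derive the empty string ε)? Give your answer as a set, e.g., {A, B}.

Directly nullable (have an ε-rule): {R, T, U}.
Not nullable: S — each has a terminal in every rule's right-hand side or depends on a non-nullable symbol.

{R, T, U}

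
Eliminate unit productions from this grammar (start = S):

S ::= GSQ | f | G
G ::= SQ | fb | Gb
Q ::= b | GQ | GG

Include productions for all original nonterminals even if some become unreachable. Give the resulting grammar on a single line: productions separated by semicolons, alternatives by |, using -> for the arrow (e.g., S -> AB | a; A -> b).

S -> f | Gb | SQ | fb | GSQ; G -> Gb | SQ | fb; Q -> b | GG | GQ

Unit productions: S->G.
Unit pairs (A ⇒* B via units): (S,G).
S: inherits non-unit rules of {G, S} → GSQ | Gb | SQ | f | fb.
G: inherits non-unit rules of {G} → Gb | SQ | fb.
Q: inherits non-unit rules of {Q} → GG | GQ | b.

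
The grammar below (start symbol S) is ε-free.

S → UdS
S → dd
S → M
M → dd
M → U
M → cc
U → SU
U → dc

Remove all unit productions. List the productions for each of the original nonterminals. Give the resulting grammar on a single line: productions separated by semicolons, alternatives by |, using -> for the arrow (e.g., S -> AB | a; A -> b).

S -> SU | cc | dc | dd | UdS; M -> SU | cc | dc | dd; U -> SU | dc

Unit productions: M->U, S->M.
Unit pairs (A ⇒* B via units): (M,U), (S,M), (S,U).
S: inherits non-unit rules of {M, S, U} → SU | UdS | cc | dc | dd.
M: inherits non-unit rules of {M, U} → SU | cc | dc | dd.
U: inherits non-unit rules of {U} → SU | dc.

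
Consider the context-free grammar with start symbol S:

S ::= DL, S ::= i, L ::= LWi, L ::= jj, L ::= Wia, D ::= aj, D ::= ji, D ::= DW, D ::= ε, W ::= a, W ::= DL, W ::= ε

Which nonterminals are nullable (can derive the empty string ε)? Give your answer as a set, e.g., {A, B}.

{D, W}

Directly nullable (have an ε-rule): {D, W}.
Not nullable: L, S — each has a terminal in every rule's right-hand side or depends on a non-nullable symbol.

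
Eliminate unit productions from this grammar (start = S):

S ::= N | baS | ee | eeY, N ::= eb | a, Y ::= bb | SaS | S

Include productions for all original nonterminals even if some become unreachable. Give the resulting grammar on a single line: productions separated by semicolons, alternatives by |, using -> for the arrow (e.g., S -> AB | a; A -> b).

Unit productions: S->N, Y->S.
Unit pairs (A ⇒* B via units): (S,N), (Y,N), (Y,S).
S: inherits non-unit rules of {N, S} → a | baS | eb | ee | eeY.
N: inherits non-unit rules of {N} → a | eb.
Y: inherits non-unit rules of {N, S, Y} → SaS | a | baS | bb | eb | ee | eeY.

S -> a | eb | ee | baS | eeY; N -> a | eb; Y -> a | bb | eb | ee | SaS | baS | eeY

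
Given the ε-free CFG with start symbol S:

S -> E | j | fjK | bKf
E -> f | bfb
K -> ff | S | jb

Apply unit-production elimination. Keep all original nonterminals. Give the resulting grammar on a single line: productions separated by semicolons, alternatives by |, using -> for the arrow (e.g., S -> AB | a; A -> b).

Unit productions: K->S, S->E.
Unit pairs (A ⇒* B via units): (K,E), (K,S), (S,E).
S: inherits non-unit rules of {E, S} → bKf | bfb | f | fjK | j.
E: inherits non-unit rules of {E} → bfb | f.
K: inherits non-unit rules of {E, K, S} → bKf | bfb | f | ff | fjK | j | jb.

S -> f | j | bKf | bfb | fjK; E -> f | bfb; K -> f | j | ff | jb | bKf | bfb | fjK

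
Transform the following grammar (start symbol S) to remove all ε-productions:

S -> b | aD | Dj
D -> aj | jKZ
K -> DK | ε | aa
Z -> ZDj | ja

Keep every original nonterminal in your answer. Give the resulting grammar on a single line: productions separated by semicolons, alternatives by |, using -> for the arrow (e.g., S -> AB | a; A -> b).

S -> b | Dj | aD; D -> aj | jZ | jKZ; K -> D | DK | aa; Z -> ja | ZDj

Nullable set: {K}.
D -> jKZ: K nullable, giving jKZ | jZ.
Drop K -> ε.
K -> DK: K nullable, giving D | DK.
Unchanged (no nullable symbols): S -> Dj; S -> aD; S -> b; D -> aj; K -> aa; Z -> ZDj; Z -> ja.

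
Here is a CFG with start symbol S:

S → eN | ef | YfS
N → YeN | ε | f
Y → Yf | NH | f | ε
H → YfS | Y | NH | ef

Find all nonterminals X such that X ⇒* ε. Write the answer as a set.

{H, N, Y}

Directly nullable (have an ε-rule): {N, Y}.
H is nullable via H -> Y (every symbol on the right is already known nullable).
Not nullable: S — each has a terminal in every rule's right-hand side or depends on a non-nullable symbol.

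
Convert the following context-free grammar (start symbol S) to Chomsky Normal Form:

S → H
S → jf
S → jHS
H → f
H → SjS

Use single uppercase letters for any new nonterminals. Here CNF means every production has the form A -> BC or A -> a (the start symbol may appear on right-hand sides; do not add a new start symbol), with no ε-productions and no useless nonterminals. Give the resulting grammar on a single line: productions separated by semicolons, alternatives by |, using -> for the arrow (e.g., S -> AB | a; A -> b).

S -> f | AB | AD | SE; A -> j; B -> f; C -> AS; D -> HS; E -> AS; H -> f | SC

No ε-productions.
After unit-elimination: S -> f | jf | SjS | jHS; H -> f | SjS.
TERM: introduce B -> f, A -> j and substitute in every rule of length ≥2.
BIN: H -> SAS becomes H -> SC, C -> AS; S -> AHS becomes S -> AD, D -> HS; S -> SAS becomes S -> SE, E -> AS.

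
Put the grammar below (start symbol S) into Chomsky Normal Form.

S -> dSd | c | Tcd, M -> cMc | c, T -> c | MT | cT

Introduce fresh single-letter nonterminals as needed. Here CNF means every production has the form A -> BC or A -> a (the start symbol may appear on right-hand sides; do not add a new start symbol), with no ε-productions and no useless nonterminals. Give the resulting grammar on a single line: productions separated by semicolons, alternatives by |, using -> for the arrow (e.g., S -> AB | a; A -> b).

S -> c | BD | TE; A -> c; B -> d; C -> MA; D -> SB; E -> AB; M -> c | AC; T -> c | AT | MT

No ε-productions.
No unit productions to eliminate.
TERM: introduce A -> c, B -> d and substitute in every rule of length ≥2.
BIN: M -> AMA becomes M -> AC, C -> MA; S -> BSB becomes S -> BD, D -> SB; S -> TAB becomes S -> TE, E -> AB.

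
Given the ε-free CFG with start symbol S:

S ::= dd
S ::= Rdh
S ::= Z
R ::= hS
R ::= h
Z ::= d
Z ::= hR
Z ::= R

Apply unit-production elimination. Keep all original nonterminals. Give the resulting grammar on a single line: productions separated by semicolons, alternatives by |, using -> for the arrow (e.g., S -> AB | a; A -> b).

S -> d | h | dd | hR | hS | Rdh; R -> h | hS; Z -> d | h | hR | hS

Unit productions: S->Z, Z->R.
Unit pairs (A ⇒* B via units): (S,R), (S,Z), (Z,R).
S: inherits non-unit rules of {R, S, Z} → Rdh | d | dd | h | hR | hS.
R: inherits non-unit rules of {R} → h | hS.
Z: inherits non-unit rules of {R, Z} → d | h | hR | hS.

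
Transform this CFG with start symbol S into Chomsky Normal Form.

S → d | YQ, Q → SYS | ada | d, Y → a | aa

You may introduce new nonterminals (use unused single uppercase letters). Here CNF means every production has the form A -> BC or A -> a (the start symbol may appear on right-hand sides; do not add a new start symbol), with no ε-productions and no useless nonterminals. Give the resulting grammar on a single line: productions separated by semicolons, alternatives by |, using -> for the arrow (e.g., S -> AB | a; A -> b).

No ε-productions.
No unit productions to eliminate.
TERM: introduce A -> a, B -> d and substitute in every rule of length ≥2.
BIN: Q -> ABA becomes Q -> AC, C -> BA; Q -> SYS becomes Q -> SD, D -> YS.

S -> d | YQ; A -> a; B -> d; C -> BA; D -> YS; Q -> d | AC | SD; Y -> a | AA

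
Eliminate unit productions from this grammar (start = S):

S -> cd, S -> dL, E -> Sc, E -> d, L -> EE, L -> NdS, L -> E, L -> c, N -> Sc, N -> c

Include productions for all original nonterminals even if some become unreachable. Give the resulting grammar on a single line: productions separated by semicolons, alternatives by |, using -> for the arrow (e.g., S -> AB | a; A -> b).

S -> cd | dL; E -> d | Sc; L -> c | d | EE | Sc | NdS; N -> c | Sc

Unit productions: L->E.
Unit pairs (A ⇒* B via units): (L,E).
S: inherits non-unit rules of {S} → cd | dL.
E: inherits non-unit rules of {E} → Sc | d.
L: inherits non-unit rules of {E, L} → EE | NdS | Sc | c | d.
N: inherits non-unit rules of {N} → Sc | c.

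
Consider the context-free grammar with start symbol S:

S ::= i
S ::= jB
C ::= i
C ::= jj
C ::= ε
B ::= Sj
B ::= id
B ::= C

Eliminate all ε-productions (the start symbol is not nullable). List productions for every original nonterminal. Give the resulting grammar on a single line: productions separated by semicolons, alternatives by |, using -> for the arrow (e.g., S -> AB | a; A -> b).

Nullable set: {B, C}.
S -> jB: B nullable, giving j | jB.
B -> C: C nullable, giving C.
Drop C -> ε.
Unchanged (no nullable symbols): S -> i; B -> Sj; B -> id; C -> i; C -> jj.

S -> i | j | jB; B -> C | Sj | id; C -> i | jj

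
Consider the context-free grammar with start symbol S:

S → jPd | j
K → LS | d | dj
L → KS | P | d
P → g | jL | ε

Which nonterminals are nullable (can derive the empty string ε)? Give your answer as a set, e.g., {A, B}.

Directly nullable (have an ε-rule): {P}.
L is nullable via L -> P (every symbol on the right is already known nullable).
Not nullable: K, S — each has a terminal in every rule's right-hand side or depends on a non-nullable symbol.

{L, P}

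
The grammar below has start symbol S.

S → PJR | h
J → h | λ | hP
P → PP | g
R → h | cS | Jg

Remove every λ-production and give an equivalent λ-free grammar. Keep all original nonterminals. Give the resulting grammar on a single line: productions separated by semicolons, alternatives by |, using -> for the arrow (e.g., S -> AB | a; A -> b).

S -> h | PR | PJR; J -> h | hP; P -> g | PP; R -> g | h | Jg | cS

Nullable set: {J}.
S -> PJR: J nullable, giving PJR | PR.
Drop J -> λ.
R -> Jg: J nullable, giving Jg | g.
Unchanged (no nullable symbols): S -> h; J -> h; J -> hP; P -> PP; P -> g; R -> cS; R -> h.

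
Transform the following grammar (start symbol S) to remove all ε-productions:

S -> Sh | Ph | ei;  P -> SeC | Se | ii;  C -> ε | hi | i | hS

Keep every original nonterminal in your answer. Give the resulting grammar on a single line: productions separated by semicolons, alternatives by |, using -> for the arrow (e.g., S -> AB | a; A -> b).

Nullable set: {C}.
Drop C -> ε.
P -> SeC: C nullable, giving Se | SeC.
Unchanged (no nullable symbols): S -> Ph; S -> Sh; S -> ei; C -> hS; C -> hi; C -> i; P -> Se; P -> ii.

S -> Ph | Sh | ei; C -> i | hS | hi; P -> Se | ii | SeC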